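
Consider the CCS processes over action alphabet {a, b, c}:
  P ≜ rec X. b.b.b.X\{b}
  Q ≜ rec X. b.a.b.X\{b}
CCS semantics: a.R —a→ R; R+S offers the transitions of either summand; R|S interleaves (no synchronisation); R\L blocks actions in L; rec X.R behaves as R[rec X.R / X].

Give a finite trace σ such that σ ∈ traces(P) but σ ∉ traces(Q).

Reachable graph of P (4 states):
  m0 = rec X. b.b.b.X\{b} :: -b-> m1
  m1 = b.b.(rec X. b.b.b.X\{b})\{b} :: -b-> m2
  m2 = b.(rec X. b.b.b.X\{b})\{b} :: -b-> m3
  m3 = (rec X. b.b.b.X\{b})\{b} :: deadlocked
Reachable graph of Q (4 states):
  n0 = rec X. b.a.b.X\{b} :: -b-> n1
  n1 = a.b.(rec X. b.a.b.X\{b})\{b} :: -a-> n2
  n2 = b.(rec X. b.a.b.X\{b})\{b} :: -b-> n3
  n3 = (rec X. b.a.b.X\{b})\{b} :: deadlocked
Executing bb from P (initial set {m0}):
  step 1 (b): {m1}
  step 2 (b): {m2}
  P completes σ.
Executing bb from Q (initial set {n0}):
  step 1 (b): {n1}
  step 2 (b): no successor for Q

bb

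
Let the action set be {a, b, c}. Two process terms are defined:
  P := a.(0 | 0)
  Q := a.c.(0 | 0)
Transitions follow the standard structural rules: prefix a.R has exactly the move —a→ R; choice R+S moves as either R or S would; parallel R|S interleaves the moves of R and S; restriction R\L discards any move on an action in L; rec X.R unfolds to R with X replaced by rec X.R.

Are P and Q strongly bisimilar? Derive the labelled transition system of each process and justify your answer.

P ≁ Q

P's transition system — 2 states:
  s0 = a.(0 | 0) :: -a-> s1
  s1 = 0 | 0 :: ∅
Q's transition system — 3 states:
  t0 = a.c.(0 | 0) :: -a-> t1
  t1 = c.(0 | 0) :: -c-> t2
  t2 = 0 | 0 :: ∅
Partition-refinement fixed point:
  B0 = {s0}
  B1 = {s1, t2}
  B2 = {t0}
  B3 = {t1}
s0 ∈ B0, t0 ∈ B2 → different blocks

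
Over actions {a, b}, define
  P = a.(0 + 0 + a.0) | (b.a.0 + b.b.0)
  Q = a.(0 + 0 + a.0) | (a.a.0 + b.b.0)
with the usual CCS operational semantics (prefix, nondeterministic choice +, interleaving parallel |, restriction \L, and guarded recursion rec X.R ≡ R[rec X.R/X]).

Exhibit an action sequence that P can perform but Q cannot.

LTS(P): 12 reachable states
  s0 = a.(0 + 0 + a.0) | (b.a.0 + b.b.0) :: —a→ s1, —b→ s2, —b→ s3
  s1 = (0 + 0 + a.0) | (b.a.0 + b.b.0) :: —a→ s4, —b→ s5, —b→ s6
  s2 = a.(0 + 0 + a.0) | a.0 :: —a→ s5, —a→ s7
  s3 = a.(0 + 0 + a.0) | b.0 :: —a→ s6, —b→ s7
  s4 = 0 | (b.a.0 + b.b.0) :: —b→ s8, —b→ s9
  s5 = (0 + 0 + a.0) | a.0 :: —a→ s10, —a→ s8
  s6 = (0 + 0 + a.0) | b.0 :: —a→ s9, —b→ s10
  s7 = a.(0 + 0 + a.0) | 0 :: —a→ s10
  s8 = 0 | a.0 :: —a→ s11
  s9 = 0 | b.0 :: —b→ s11
  s10 = (0 + 0 + a.0) | 0 :: —a→ s11
  s11 = 0 | 0 :: deadlocked
LTS(Q): 12 reachable states
  t0 = a.(0 + 0 + a.0) | (a.a.0 + b.b.0) :: —a→ t1, —a→ t2, —b→ t3
  t1 = (0 + 0 + a.0) | (a.a.0 + b.b.0) :: —a→ t4, —a→ t5, —b→ t6
  t2 = a.(0 + 0 + a.0) | a.0 :: —a→ t4, —a→ t7
  t3 = a.(0 + 0 + a.0) | b.0 :: —a→ t6, —b→ t7
  t4 = (0 + 0 + a.0) | a.0 :: —a→ t8, —a→ t9
  t5 = 0 | (a.a.0 + b.b.0) :: —a→ t9, —b→ t10
  t6 = (0 + 0 + a.0) | b.0 :: —a→ t10, —b→ t8
  t7 = a.(0 + 0 + a.0) | 0 :: —a→ t8
  t8 = (0 + 0 + a.0) | 0 :: —a→ t11
  t9 = 0 | a.0 :: —a→ t11
  t10 = 0 | b.0 :: —b→ t11
  t11 = 0 | 0 :: deadlocked
Executing aaba from P (initial set {s0}):
  step 1 (a): {s1}
  step 2 (a): {s4}
  step 3 (b): {s8, s9}
  step 4 (a): {s11}
  ✓ P
Executing aaba from Q (initial set {t0}):
  step 1 (a): {t1, t2}
  step 2 (a): {t4, t5, t7}
  step 3 (b): {t10}
  step 4 (a): ∅  — Q cannot continue

aaba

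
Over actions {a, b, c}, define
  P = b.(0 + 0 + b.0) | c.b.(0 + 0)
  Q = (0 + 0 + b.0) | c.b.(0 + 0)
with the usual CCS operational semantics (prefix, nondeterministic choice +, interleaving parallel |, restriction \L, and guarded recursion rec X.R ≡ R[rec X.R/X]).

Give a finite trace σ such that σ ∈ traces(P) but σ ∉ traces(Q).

P's transition system — 9 states:
  m0 = b.(0 + 0 + b.0) | c.b.(0 + 0) :: —b→ m1, —c→ m2
  m1 = (0 + 0 + b.0) | c.b.(0 + 0) :: —b→ m3, —c→ m4
  m2 = b.(0 + 0 + b.0) | b.(0 + 0) :: —b→ m4, —b→ m5
  m3 = 0 | c.b.(0 + 0) :: —c→ m6
  m4 = (0 + 0 + b.0) | b.(0 + 0) :: —b→ m6, —b→ m7
  m5 = b.(0 + 0 + b.0) | (0 + 0) :: —b→ m7
  m6 = 0 | b.(0 + 0) :: —b→ m8
  m7 = (0 + 0 + b.0) | (0 + 0) :: —b→ m8
  m8 = 0 | (0 + 0) :: ∅
Q's transition system — 6 states:
  n0 = (0 + 0 + b.0) | c.b.(0 + 0) :: —b→ n1, —c→ n2
  n1 = 0 | c.b.(0 + 0) :: —c→ n3
  n2 = (0 + 0 + b.0) | b.(0 + 0) :: —b→ n3, —b→ n4
  n3 = 0 | b.(0 + 0) :: —b→ n5
  n4 = (0 + 0 + b.0) | (0 + 0) :: —b→ n5
  n5 = 0 | (0 + 0) :: ∅
Run σ = ⟨bb⟩ on P: start {m0}
  step 1 (b): {m1}
  step 2 (b): {m3}
  P completes σ.
Run σ = ⟨bb⟩ on Q: start {n0}
  step 1 (b): {n1}
  step 2 (b): no successor for Q

bb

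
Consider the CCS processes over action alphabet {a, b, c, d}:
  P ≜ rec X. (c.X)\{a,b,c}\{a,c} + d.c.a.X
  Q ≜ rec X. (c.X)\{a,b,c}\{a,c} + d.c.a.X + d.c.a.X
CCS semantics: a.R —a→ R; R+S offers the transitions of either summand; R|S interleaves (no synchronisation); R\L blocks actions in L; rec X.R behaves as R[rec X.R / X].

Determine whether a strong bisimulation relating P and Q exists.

bisimilar

LTS(P): 3 reachable states
  m0 = rec X. (c.X)\{a,b,c}\{a,c} + d.c.a.X → ··d··> m1
  m1 = c.a.(rec X. (c.X)\{a,b,c}\{a,c} + d.c.a.X) → ··c··> m2
  m2 = a.(rec X. (c.X)\{a,b,c}\{a,c} + d.c.a.X) → ··a··> m0
LTS(Q): 3 reachable states
  n0 = rec X. (c.X)\{a,b,c}\{a,c} + d.c.a.X + d.c.a.X → ··d··> n1
  n1 = c.a.(rec X. (c.X)\{a,b,c}\{a,c} + d.c.a.X + d.c.a.X) → ··c··> n2
  n2 = a.(rec X. (c.X)\{a,b,c}\{a,c} + d.c.a.X + d.c.a.X) → ··a··> n0
Coarsest stable partition (strong bisimilarity classes):
  B0 = {m0, n0}
  B1 = {m1, n1}
  B2 = {m2, n2}
m0 ∈ B0, n0 ∈ B0 → same block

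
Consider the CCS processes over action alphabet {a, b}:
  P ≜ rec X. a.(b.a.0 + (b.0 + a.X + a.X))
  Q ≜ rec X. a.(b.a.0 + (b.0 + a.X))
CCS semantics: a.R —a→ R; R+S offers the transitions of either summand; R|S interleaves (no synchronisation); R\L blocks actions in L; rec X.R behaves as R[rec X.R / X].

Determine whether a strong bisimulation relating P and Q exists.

YES

Reachable graph of P (4 states):
  u0 = rec X. a.(b.a.0 + (b.0 + a.X + a.X)) → --a--▸ u1
  u1 = b.a.0 + (b.0 + a.(rec X. a.(b.a.0 + (b.0 + a.X + a.X))) + a.(rec X. a.(b.a.0 + (b.0 + a.X + a.X)))) → --a--▸ u0, --b--▸ u2, --b--▸ u3
  u2 = 0 → ·
  u3 = a.0 → --a--▸ u2
Reachable graph of Q (4 states):
  v0 = rec X. a.(b.a.0 + (b.0 + a.X)) → --a--▸ v1
  v1 = b.a.0 + (b.0 + a.(rec X. a.(b.a.0 + (b.0 + a.X)))) → --a--▸ v0, --b--▸ v2, --b--▸ v3
  v2 = 0 → ·
  v3 = a.0 → --a--▸ v2
Coarsest stable partition (strong bisimilarity classes):
  B0 = {u0, v0}
  B1 = {u1, v1}
  B2 = {u3, v3}
  B3 = {u2, v2}
u0 ∈ B0, v0 ∈ B0 → same block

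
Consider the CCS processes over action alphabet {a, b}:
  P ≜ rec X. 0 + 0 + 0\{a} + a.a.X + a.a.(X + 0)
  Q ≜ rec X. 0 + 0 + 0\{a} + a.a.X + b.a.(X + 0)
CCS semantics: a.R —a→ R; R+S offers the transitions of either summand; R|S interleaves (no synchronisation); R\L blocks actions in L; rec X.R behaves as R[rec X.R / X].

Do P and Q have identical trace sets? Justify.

NO — witness ⟨b⟩

P's transition system — 4 states:
  m0 = rec X. 0 + 0 + 0\{a} + a.a.X + a.a.(X + 0) | =a=> m1, =a=> m2
  m1 = a.((rec X. 0 + 0 + 0\{a} + a.a.X + a.a.(X + 0)) + 0) | =a=> m3
  m2 = a.(rec X. 0 + 0 + 0\{a} + a.a.X + a.a.(X + 0)) | =a=> m0
  m3 = (rec X. 0 + 0 + 0\{a} + a.a.X + a.a.(X + 0)) + 0 | =a=> m1, =a=> m2
Q's transition system — 4 states:
  n0 = rec X. 0 + 0 + 0\{a} + a.a.X + b.a.(X + 0) | =a=> n1, =b=> n2
  n1 = a.(rec X. 0 + 0 + 0\{a} + a.a.X + b.a.(X + 0)) | =a=> n0
  n2 = a.((rec X. 0 + 0 + 0\{a} + a.a.X + b.a.(X + 0)) + 0) | =a=> n3
  n3 = (rec X. 0 + 0 + 0\{a} + a.a.X + b.a.(X + 0)) + 0 | =a=> n1, =b=> n2
Trace ⟨b⟩ through Q, begin at {n0}:
  step 1 (b): {n2}
  — Q admits the full trace.
Trace ⟨b⟩ through P, begin at {m0}:
  step 1 (b): no successor for P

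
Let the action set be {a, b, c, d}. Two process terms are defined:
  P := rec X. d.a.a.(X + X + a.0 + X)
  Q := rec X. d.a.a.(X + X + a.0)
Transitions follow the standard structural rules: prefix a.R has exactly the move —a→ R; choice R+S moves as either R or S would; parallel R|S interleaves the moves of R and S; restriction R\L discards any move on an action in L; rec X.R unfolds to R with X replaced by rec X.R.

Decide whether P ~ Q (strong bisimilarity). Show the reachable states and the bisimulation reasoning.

YES

LTS(P): 5 reachable states
  p0 = rec X. d.a.a.(X + X + a.0 + X) :: -d-> p1
  p1 = a.a.((rec X. d.a.a.(X + X + a.0 + X)) + (rec X. d.a.a.(X + X + a.0 + X)) + a.0 + (rec X. d.a.a.(X + X + a.0 + X))) :: -a-> p2
  p2 = a.((rec X. d.a.a.(X + X + a.0 + X)) + (rec X. d.a.a.(X + X + a.0 + X)) + a.0 + (rec X. d.a.a.(X + X + a.0 + X))) :: -a-> p3
  p3 = (rec X. d.a.a.(X + X + a.0 + X)) + (rec X. d.a.a.(X + X + a.0 + X)) + a.0 + (rec X. d.a.a.(X + X + a.0 + X)) :: -a-> p4, -d-> p1
  p4 = 0 :: stopped
LTS(Q): 5 reachable states
  q0 = rec X. d.a.a.(X + X + a.0) :: -d-> q1
  q1 = a.a.((rec X. d.a.a.(X + X + a.0)) + (rec X. d.a.a.(X + X + a.0)) + a.0) :: -a-> q2
  q2 = a.((rec X. d.a.a.(X + X + a.0)) + (rec X. d.a.a.(X + X + a.0)) + a.0) :: -a-> q3
  q3 = (rec X. d.a.a.(X + X + a.0)) + (rec X. d.a.a.(X + X + a.0)) + a.0 :: -a-> q4, -d-> q1
  q4 = 0 :: stopped
Bisimilarity quotient blocks:
  B0 = {p0, q0}
  B1 = {p1, q1}
  B2 = {p2, q2}
  B3 = {p3, q3}
  B4 = {p4, q4}
p0 ∈ B0, q0 ∈ B0 → same block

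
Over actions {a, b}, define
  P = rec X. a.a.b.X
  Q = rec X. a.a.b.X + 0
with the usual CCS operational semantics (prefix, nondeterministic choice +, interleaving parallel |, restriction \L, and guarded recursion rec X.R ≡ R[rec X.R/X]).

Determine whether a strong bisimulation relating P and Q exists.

P's transition system — 3 states:
  u0 = rec X. a.a.b.X has moves --a--▸ u1
  u1 = a.b.(rec X. a.a.b.X) has moves --a--▸ u2
  u2 = b.(rec X. a.a.b.X) has moves --b--▸ u0
Q's transition system — 3 states:
  v0 = rec X. a.a.b.X + 0 has moves --a--▸ v1
  v1 = a.b.(rec X. a.a.b.X + 0) has moves --a--▸ v2
  v2 = b.(rec X. a.a.b.X + 0) has moves --b--▸ v0
Partition-refinement fixed point:
  B0 = {u0, v0}
  B1 = {u1, v1}
  B2 = {u2, v2}
u0 ∈ B0, v0 ∈ B0 → same block

P ~ Q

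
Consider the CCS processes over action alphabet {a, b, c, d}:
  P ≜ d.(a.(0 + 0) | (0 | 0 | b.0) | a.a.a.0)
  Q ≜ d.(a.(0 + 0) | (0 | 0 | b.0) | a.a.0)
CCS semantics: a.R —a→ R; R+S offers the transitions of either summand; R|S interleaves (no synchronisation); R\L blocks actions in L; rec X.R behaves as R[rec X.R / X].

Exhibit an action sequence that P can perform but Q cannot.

LTS(P): 17 reachable states
  u0 = d.(a.(0 + 0) | (0 | 0 | b.0) | a.a.a.0) | -d-> u1
  u1 = a.(0 + 0) | (0 | 0 | b.0) | a.a.a.0 | -a-> u2, -a-> u3, -b-> u4
  u2 = (0 + 0) | (0 | 0 | b.0) | a.a.a.0 | -a-> u5, -b-> u6
  u3 = a.(0 + 0) | (0 | 0 | b.0) | a.a.0 | -a-> u5, -a-> u7, -b-> u8
  u4 = a.(0 + 0) | (0 | 0 | 0) | a.a.a.0 | -a-> u6, -a-> u8
  u5 = (0 + 0) | (0 | 0 | b.0) | a.a.0 | -a-> u9, -b-> u10
  u6 = (0 + 0) | (0 | 0 | 0) | a.a.a.0 | -a-> u10
  u7 = a.(0 + 0) | (0 | 0 | b.0) | a.0 | -a-> u11, -a-> u9, -b-> u12
  u8 = a.(0 + 0) | (0 | 0 | 0) | a.a.0 | -a-> u10, -a-> u12
  u9 = (0 + 0) | (0 | 0 | b.0) | a.0 | -a-> u13, -b-> u14
  u10 = (0 + 0) | (0 | 0 | 0) | a.a.0 | -a-> u14
  u11 = a.(0 + 0) | (0 | 0 | b.0) | 0 | -a-> u13, -b-> u15
  u12 = a.(0 + 0) | (0 | 0 | 0) | a.0 | -a-> u14, -a-> u15
  u13 = (0 + 0) | (0 | 0 | b.0) | 0 | -b-> u16
  u14 = (0 + 0) | (0 | 0 | 0) | a.0 | -a-> u16
  u15 = a.(0 + 0) | (0 | 0 | 0) | 0 | -a-> u16
  u16 = (0 + 0) | (0 | 0 | 0) | 0 | ∅
LTS(Q): 13 reachable states
  v0 = d.(a.(0 + 0) | (0 | 0 | b.0) | a.a.0) | -d-> v1
  v1 = a.(0 + 0) | (0 | 0 | b.0) | a.a.0 | -a-> v2, -a-> v3, -b-> v4
  v2 = (0 + 0) | (0 | 0 | b.0) | a.a.0 | -a-> v5, -b-> v6
  v3 = a.(0 + 0) | (0 | 0 | b.0) | a.0 | -a-> v5, -a-> v7, -b-> v8
  v4 = a.(0 + 0) | (0 | 0 | 0) | a.a.0 | -a-> v6, -a-> v8
  v5 = (0 + 0) | (0 | 0 | b.0) | a.0 | -a-> v9, -b-> v10
  v6 = (0 + 0) | (0 | 0 | 0) | a.a.0 | -a-> v10
  v7 = a.(0 + 0) | (0 | 0 | b.0) | 0 | -a-> v9, -b-> v11
  v8 = a.(0 + 0) | (0 | 0 | 0) | a.0 | -a-> v10, -a-> v11
  v9 = (0 + 0) | (0 | 0 | b.0) | 0 | -b-> v12
  v10 = (0 + 0) | (0 | 0 | 0) | a.0 | -a-> v12
  v11 = a.(0 + 0) | (0 | 0 | 0) | 0 | -a-> v12
  v12 = (0 + 0) | (0 | 0 | 0) | 0 | ∅
Executing daaaa from P (initial set {u0}):
  [1] d ⇒ {u1}
  [2] a ⇒ {u2, u3}
  [3] a ⇒ {u5, u7}
  [4] a ⇒ {u11, u9}
  [5] a ⇒ {u13}
  ✓ P
Executing daaaa from Q (initial set {v0}):
  [1] d ⇒ {v1}
  [2] a ⇒ {v2, v3}
  [3] a ⇒ {v5, v7}
  [4] a ⇒ {v9}
  [5] a ⇒ ∅ (Q stuck)

daaaa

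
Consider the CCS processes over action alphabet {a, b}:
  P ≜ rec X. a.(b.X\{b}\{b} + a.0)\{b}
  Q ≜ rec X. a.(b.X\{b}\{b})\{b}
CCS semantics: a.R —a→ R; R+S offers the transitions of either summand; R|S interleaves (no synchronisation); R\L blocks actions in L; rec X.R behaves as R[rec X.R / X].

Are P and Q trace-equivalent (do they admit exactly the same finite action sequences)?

traces(P) ≠ traces(Q) — witness ⟨aa⟩

LTS(P): 3 reachable states
  p0 = rec X. a.(b.X\{b}\{b} + a.0)\{b} has moves —a→ p1
  p1 = (b.(rec X. a.(b.X\{b}\{b} + a.0)\{b})\{b}\{b} + a.0)\{b} has moves —a→ p2
  p2 = 0\{b} has moves deadlocked
LTS(Q): 2 reachable states
  q0 = rec X. a.(b.X\{b}\{b})\{b} has moves —a→ q1
  q1 = (b.(rec X. a.(b.X\{b}\{b})\{b})\{b}\{b})\{b} has moves deadlocked
Trace ⟨aa⟩ through P, begin at {p0}:
  step 1 (a): {p1}
  step 2 (a): {p2}
  P completes σ.
Trace ⟨aa⟩ through Q, begin at {q0}:
  step 1 (a): {q1}
  step 2 (a): no successor for Q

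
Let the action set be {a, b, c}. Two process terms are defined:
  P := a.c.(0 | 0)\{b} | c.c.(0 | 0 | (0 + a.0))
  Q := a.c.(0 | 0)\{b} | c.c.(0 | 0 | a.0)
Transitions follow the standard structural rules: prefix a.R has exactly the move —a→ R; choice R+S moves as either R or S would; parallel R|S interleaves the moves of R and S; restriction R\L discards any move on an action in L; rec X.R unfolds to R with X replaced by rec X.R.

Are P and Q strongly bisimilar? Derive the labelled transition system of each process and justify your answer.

Reachable graph of P (12 states):
  p0 = a.c.(0 | 0)\{b} | c.c.(0 | 0 | (0 + a.0)) → ··a··> p1, ··c··> p2
  p1 = c.(0 | 0)\{b} | c.c.(0 | 0 | (0 + a.0)) → ··c··> p3, ··c··> p4
  p2 = a.c.(0 | 0)\{b} | c.(0 | 0 | (0 + a.0)) → ··a··> p4, ··c··> p5
  p3 = (0 | 0)\{b} | c.c.(0 | 0 | (0 + a.0)) → ··c··> p6
  p4 = c.(0 | 0)\{b} | c.(0 | 0 | (0 + a.0)) → ··c··> p6, ··c··> p7
  p5 = a.c.(0 | 0)\{b} | (0 | 0 | (0 + a.0)) → ··a··> p7, ··a··> p8
  p6 = (0 | 0)\{b} | c.(0 | 0 | (0 + a.0)) → ··c··> p9
  p7 = c.(0 | 0)\{b} | (0 | 0 | (0 + a.0)) → ··a··> p10, ··c··> p9
  p8 = a.c.(0 | 0)\{b} | (0 | 0 | 0) → ··a··> p10
  p9 = (0 | 0)\{b} | (0 | 0 | (0 + a.0)) → ··a··> p11
  p10 = c.(0 | 0)\{b} | (0 | 0 | 0) → ··c··> p11
  p11 = (0 | 0)\{b} | (0 | 0 | 0) → ∅
Reachable graph of Q (12 states):
  q0 = a.c.(0 | 0)\{b} | c.c.(0 | 0 | a.0) → ··a··> q1, ··c··> q2
  q1 = c.(0 | 0)\{b} | c.c.(0 | 0 | a.0) → ··c··> q3, ··c··> q4
  q2 = a.c.(0 | 0)\{b} | c.(0 | 0 | a.0) → ··a··> q4, ··c··> q5
  q3 = (0 | 0)\{b} | c.c.(0 | 0 | a.0) → ··c··> q6
  q4 = c.(0 | 0)\{b} | c.(0 | 0 | a.0) → ··c··> q6, ··c··> q7
  q5 = a.c.(0 | 0)\{b} | (0 | 0 | a.0) → ··a··> q7, ··a··> q8
  q6 = (0 | 0)\{b} | c.(0 | 0 | a.0) → ··c··> q9
  q7 = c.(0 | 0)\{b} | (0 | 0 | a.0) → ··a··> q10, ··c··> q9
  q8 = a.c.(0 | 0)\{b} | (0 | 0 | 0) → ··a··> q10
  q9 = (0 | 0)\{b} | (0 | 0 | a.0) → ··a··> q11
  q10 = c.(0 | 0)\{b} | (0 | 0 | 0) → ··c··> q11
  q11 = (0 | 0)\{b} | (0 | 0 | 0) → ∅
Bisimilarity quotient blocks:
  B0 = {p0, q0}
  B1 = {p2, q2}
  B2 = {p4, q4}
  B3 = {p7, q7}
  B4 = {p10, q10}
  B5 = {p11, q11}
  B6 = {p9, q9}
  B7 = {p6, q6}
  B8 = {p5, q5}
  B9 = {p8, q8}
  B10 = {p1, q1}
  B11 = {p3, q3}
p0 ∈ B0, q0 ∈ B0 → same block

YES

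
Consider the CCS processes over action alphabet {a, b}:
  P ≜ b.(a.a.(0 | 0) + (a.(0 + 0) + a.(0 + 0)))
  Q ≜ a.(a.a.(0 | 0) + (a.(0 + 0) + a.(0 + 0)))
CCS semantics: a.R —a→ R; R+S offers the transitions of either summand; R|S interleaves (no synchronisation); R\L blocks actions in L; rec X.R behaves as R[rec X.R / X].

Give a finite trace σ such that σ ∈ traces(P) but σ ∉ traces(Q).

Reachable graph of P (5 states):
  m0 = b.(a.a.(0 | 0) + (a.(0 + 0) + a.(0 + 0))) :: =b=> m1
  m1 = a.a.(0 | 0) + (a.(0 + 0) + a.(0 + 0)) :: =a=> m2, =a=> m3
  m2 = 0 + 0 :: deadlocked
  m3 = a.(0 | 0) :: =a=> m4
  m4 = 0 | 0 :: deadlocked
Reachable graph of Q (5 states):
  n0 = a.(a.a.(0 | 0) + (a.(0 + 0) + a.(0 + 0))) :: =a=> n1
  n1 = a.a.(0 | 0) + (a.(0 + 0) + a.(0 + 0)) :: =a=> n2, =a=> n3
  n2 = 0 + 0 :: deadlocked
  n3 = a.(0 | 0) :: =a=> n4
  n4 = 0 | 0 :: deadlocked
Executing b from P (initial set {m0}):
  [1] b ⇒ {m1}
  — P admits the full trace.
Executing b from Q (initial set {n0}):
  [1] b ⇒ ∅  — Q cannot continue

b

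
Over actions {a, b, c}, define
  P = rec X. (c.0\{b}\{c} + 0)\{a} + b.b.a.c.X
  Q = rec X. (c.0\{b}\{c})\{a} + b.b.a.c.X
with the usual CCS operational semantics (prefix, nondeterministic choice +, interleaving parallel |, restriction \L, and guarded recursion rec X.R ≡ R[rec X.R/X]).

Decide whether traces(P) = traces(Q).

P's transition system — 5 states:
  p0 = rec X. (c.0\{b}\{c} + 0)\{a} + b.b.a.c.X → —b→ p1, —c→ p2
  p1 = b.a.c.(rec X. (c.0\{b}\{c} + 0)\{a} + b.b.a.c.X) → —b→ p3
  p2 = 0\{b}\{c}\{a} → ∅
  p3 = a.c.(rec X. (c.0\{b}\{c} + 0)\{a} + b.b.a.c.X) → —a→ p4
  p4 = c.(rec X. (c.0\{b}\{c} + 0)\{a} + b.b.a.c.X) → —c→ p0
Q's transition system — 5 states:
  q0 = rec X. (c.0\{b}\{c})\{a} + b.b.a.c.X → —b→ q1, —c→ q2
  q1 = b.a.c.(rec X. (c.0\{b}\{c})\{a} + b.b.a.c.X) → —b→ q3
  q2 = 0\{b}\{c}\{a} → ∅
  q3 = a.c.(rec X. (c.0\{b}\{c})\{a} + b.b.a.c.X) → —a→ q4
  q4 = c.(rec X. (c.0\{b}\{c})\{a} + b.b.a.c.X) → —c→ q0
Coarsest stable partition (strong bisimilarity classes):
  B0 = {p0, q0}
  B1 = {p2, q2}
  B2 = {p1, q1}
  B3 = {p3, q3}
  B4 = {p4, q4}
p0 ∈ B0, q0 ∈ B0 → same block
Bisimilar ⇒ trace-equivalent.

trace-equivalent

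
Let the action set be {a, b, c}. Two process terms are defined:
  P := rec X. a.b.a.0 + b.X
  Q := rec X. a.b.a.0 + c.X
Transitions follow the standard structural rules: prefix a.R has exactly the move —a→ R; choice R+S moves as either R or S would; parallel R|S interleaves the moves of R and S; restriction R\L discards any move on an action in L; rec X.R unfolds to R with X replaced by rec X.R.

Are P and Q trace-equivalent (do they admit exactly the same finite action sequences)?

P's transition system — 4 states:
  m0 = rec X. a.b.a.0 + b.X has moves —a→ m1, —b→ m0
  m1 = b.a.0 has moves —b→ m2
  m2 = a.0 has moves —a→ m3
  m3 = 0 has moves ·
Q's transition system — 4 states:
  n0 = rec X. a.b.a.0 + c.X has moves —a→ n1, —c→ n0
  n1 = b.a.0 has moves —b→ n2
  n2 = a.0 has moves —a→ n3
  n3 = 0 has moves ·
Run σ = ⟨b⟩ on P: start {m0}
  [1] b ⇒ {m0}
  ✓ P
Run σ = ⟨b⟩ on Q: start {n0}
  [1] b ⇒ ∅ (Q stuck)

NO — witness ⟨b⟩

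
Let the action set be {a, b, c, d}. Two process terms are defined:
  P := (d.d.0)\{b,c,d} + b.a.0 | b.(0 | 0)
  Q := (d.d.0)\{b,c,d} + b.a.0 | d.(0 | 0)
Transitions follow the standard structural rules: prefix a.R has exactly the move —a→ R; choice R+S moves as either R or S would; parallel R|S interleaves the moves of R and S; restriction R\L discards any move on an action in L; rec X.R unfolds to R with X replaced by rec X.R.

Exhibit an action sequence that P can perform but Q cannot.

bb

LTS(P): 6 reachable states
  p0 = (d.d.0)\{b,c,d} + b.a.0 | b.(0 | 0) :: --b--▸ p1, --b--▸ p2
  p1 = a.0 | b.(0 | 0) :: --a--▸ p3, --b--▸ p4
  p2 = b.a.0 | (0 | 0) :: --b--▸ p4
  p3 = 0 | b.(0 | 0) :: --b--▸ p5
  p4 = a.0 | (0 | 0) :: --a--▸ p5
  p5 = 0 | (0 | 0) :: deadlocked
LTS(Q): 6 reachable states
  q0 = (d.d.0)\{b,c,d} + b.a.0 | d.(0 | 0) :: --b--▸ q1, --d--▸ q2
  q1 = a.0 | d.(0 | 0) :: --a--▸ q3, --d--▸ q4
  q2 = b.a.0 | (0 | 0) :: --b--▸ q4
  q3 = 0 | d.(0 | 0) :: --d--▸ q5
  q4 = a.0 | (0 | 0) :: --a--▸ q5
  q5 = 0 | (0 | 0) :: deadlocked
Executing bb from P (initial set {p0}):
  after b @ step 1: {p1, p2}
  after b @ step 2: {p4}
  — P admits the full trace.
Executing bb from Q (initial set {q0}):
  after b @ step 1: {q1}
  after b @ step 2: no successor for Q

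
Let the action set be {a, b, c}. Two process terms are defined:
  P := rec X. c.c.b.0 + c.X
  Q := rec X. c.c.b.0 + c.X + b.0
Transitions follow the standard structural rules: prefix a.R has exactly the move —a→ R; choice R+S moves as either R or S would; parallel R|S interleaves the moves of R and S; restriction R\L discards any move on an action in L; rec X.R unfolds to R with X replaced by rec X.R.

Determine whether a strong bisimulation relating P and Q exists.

not bisimilar

LTS(P): 4 reachable states
  p0 = rec X. c.c.b.0 + c.X ⊢ --c--▸ p0, --c--▸ p1
  p1 = c.b.0 ⊢ --c--▸ p2
  p2 = b.0 ⊢ --b--▸ p3
  p3 = 0 ⊢ (no moves)
LTS(Q): 4 reachable states
  q0 = rec X. c.c.b.0 + c.X + b.0 ⊢ --b--▸ q1, --c--▸ q0, --c--▸ q2
  q1 = 0 ⊢ (no moves)
  q2 = c.b.0 ⊢ --c--▸ q3
  q3 = b.0 ⊢ --b--▸ q1
Coarsest stable partition (strong bisimilarity classes):
  B0 = {p0}
  B1 = {p1, q2}
  B2 = {p2, q3}
  B3 = {p3, q1}
  B4 = {q0}
p0 ∈ B0, q0 ∈ B4 → different blocks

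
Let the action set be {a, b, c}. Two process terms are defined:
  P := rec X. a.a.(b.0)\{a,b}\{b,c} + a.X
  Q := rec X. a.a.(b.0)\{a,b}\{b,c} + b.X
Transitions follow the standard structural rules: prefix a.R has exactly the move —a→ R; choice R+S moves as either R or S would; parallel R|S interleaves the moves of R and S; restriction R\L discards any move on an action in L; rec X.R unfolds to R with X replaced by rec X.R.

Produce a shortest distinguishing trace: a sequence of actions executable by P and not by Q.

P's transition system — 3 states:
  m0 = rec X. a.a.(b.0)\{a,b}\{b,c} + a.X has moves -a-> m0, -a-> m1
  m1 = a.(b.0)\{a,b}\{b,c} has moves -a-> m2
  m2 = (b.0)\{a,b}\{b,c} has moves ∅
Q's transition system — 3 states:
  n0 = rec X. a.a.(b.0)\{a,b}\{b,c} + b.X has moves -a-> n1, -b-> n0
  n1 = a.(b.0)\{a,b}\{b,c} has moves -a-> n2
  n2 = (b.0)\{a,b}\{b,c} has moves ∅
Trace ⟨aaa⟩ through P, begin at {m0}:
  after a @ step 1: {m0, m1}
  after a @ step 2: {m0, m1, m2}
  after a @ step 3: {m0, m1, m2}
  — P admits the full trace.
Trace ⟨aaa⟩ through Q, begin at {n0}:
  after a @ step 1: {n1}
  after a @ step 2: {n2}
  after a @ step 3: ∅ (Q stuck)

aaa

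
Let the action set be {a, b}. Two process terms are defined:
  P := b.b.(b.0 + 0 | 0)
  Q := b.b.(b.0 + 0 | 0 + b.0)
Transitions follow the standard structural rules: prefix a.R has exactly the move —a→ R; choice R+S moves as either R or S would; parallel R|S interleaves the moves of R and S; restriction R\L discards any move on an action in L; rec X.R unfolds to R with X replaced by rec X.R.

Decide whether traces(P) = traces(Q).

LTS(P): 4 reachable states
  u0 = b.b.(b.0 + 0 | 0) :: —b→ u1
  u1 = b.(b.0 + 0 | 0) :: —b→ u2
  u2 = b.0 + 0 | 0 :: —b→ u3
  u3 = 0 :: stopped
LTS(Q): 4 reachable states
  v0 = b.b.(b.0 + 0 | 0 + b.0) :: —b→ v1
  v1 = b.(b.0 + 0 | 0 + b.0) :: —b→ v2
  v2 = b.0 + 0 | 0 + b.0 :: —b→ v3
  v3 = 0 :: stopped
Coarsest stable partition (strong bisimilarity classes):
  B0 = {u0, v0}
  B1 = {u1, v1}
  B2 = {u2, v2}
  B3 = {u3, v3}
u0 ∈ B0, v0 ∈ B0 → same block
Bisimilar ⇒ trace-equivalent.

YES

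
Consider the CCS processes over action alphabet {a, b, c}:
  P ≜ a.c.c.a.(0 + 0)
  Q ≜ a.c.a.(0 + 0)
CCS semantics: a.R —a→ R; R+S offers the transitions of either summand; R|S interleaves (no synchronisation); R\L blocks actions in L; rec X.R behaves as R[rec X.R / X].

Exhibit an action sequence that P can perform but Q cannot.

P's transition system — 5 states:
  p0 = a.c.c.a.(0 + 0) → ··a··> p1
  p1 = c.c.a.(0 + 0) → ··c··> p2
  p2 = c.a.(0 + 0) → ··c··> p3
  p3 = a.(0 + 0) → ··a··> p4
  p4 = 0 + 0 → ·
Q's transition system — 4 states:
  q0 = a.c.a.(0 + 0) → ··a··> q1
  q1 = c.a.(0 + 0) → ··c··> q2
  q2 = a.(0 + 0) → ··a··> q3
  q3 = 0 + 0 → ·
Executing acc from P (initial set {p0}):
  step 1 (a): {p1}
  step 2 (c): {p2}
  step 3 (c): {p3}
  P completes σ.
Executing acc from Q (initial set {q0}):
  step 1 (a): {q1}
  step 2 (c): {q2}
  step 3 (c): ∅ (Q stuck)

acc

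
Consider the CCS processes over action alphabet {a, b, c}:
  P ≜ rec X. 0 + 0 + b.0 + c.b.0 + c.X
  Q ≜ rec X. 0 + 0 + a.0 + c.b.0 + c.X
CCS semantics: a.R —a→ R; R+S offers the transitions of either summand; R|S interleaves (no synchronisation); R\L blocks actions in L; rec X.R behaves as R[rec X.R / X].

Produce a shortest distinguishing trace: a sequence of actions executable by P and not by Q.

Reachable graph of P (3 states):
  u0 = rec X. 0 + 0 + b.0 + c.b.0 + c.X | ··b··> u1, ··c··> u0, ··c··> u2
  u1 = 0 | ∅
  u2 = b.0 | ··b··> u1
Reachable graph of Q (3 states):
  v0 = rec X. 0 + 0 + a.0 + c.b.0 + c.X | ··a··> v1, ··c··> v0, ··c··> v2
  v1 = 0 | ∅
  v2 = b.0 | ··b··> v1
Trace ⟨b⟩ through P, begin at {u0}:
  step 1 (b): {u1}
  — P admits the full trace.
Trace ⟨b⟩ through Q, begin at {v0}:
  step 1 (b): ∅  — Q cannot continue

b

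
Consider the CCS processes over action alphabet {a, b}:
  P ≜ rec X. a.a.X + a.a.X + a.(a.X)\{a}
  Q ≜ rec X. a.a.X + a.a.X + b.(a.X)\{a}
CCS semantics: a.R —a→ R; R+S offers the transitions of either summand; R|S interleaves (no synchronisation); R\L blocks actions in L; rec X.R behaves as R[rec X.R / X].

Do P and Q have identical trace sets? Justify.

trace-distinct — witness ⟨b⟩

P's transition system — 3 states:
  p0 = rec X. a.a.X + a.a.X + a.(a.X)\{a} | --a--▸ p1, --a--▸ p2
  p1 = (a.(rec X. a.a.X + a.a.X + a.(a.X)\{a}))\{a} | deadlocked
  p2 = a.(rec X. a.a.X + a.a.X + a.(a.X)\{a}) | --a--▸ p0
Q's transition system — 3 states:
  q0 = rec X. a.a.X + a.a.X + b.(a.X)\{a} | --a--▸ q1, --b--▸ q2
  q1 = a.(rec X. a.a.X + a.a.X + b.(a.X)\{a}) | --a--▸ q0
  q2 = (a.(rec X. a.a.X + a.a.X + b.(a.X)\{a}))\{a} | deadlocked
Trace ⟨b⟩ through Q, begin at {q0}:
  after b @ step 1: {q2}
  ✓ Q
Trace ⟨b⟩ through P, begin at {p0}:
  after b @ step 1: ∅  — P cannot continue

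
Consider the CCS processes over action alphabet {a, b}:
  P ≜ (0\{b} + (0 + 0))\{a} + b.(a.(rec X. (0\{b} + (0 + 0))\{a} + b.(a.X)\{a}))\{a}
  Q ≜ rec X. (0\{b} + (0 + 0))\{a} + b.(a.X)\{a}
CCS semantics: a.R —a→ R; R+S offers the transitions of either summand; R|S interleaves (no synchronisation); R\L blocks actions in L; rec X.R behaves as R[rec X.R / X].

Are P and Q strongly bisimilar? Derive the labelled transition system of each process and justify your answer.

Reachable graph of P (2 states):
  p0 = (0\{b} + (0 + 0))\{a} + b.(a.(rec X. (0\{b} + (0 + 0))\{a} + b.(a.X)\{a}))\{a} :: =b=> p1
  p1 = (a.(rec X. (0\{b} + (0 + 0))\{a} + b.(a.X)\{a}))\{a} :: deadlocked
Reachable graph of Q (2 states):
  q0 = rec X. (0\{b} + (0 + 0))\{a} + b.(a.X)\{a} :: =b=> q1
  q1 = (a.(rec X. (0\{b} + (0 + 0))\{a} + b.(a.X)\{a}))\{a} :: deadlocked
Bisimilarity quotient blocks:
  B0 = {p0, q0}
  B1 = {p1, q1}
p0 ∈ B0, q0 ∈ B0 → same block

P ~ Q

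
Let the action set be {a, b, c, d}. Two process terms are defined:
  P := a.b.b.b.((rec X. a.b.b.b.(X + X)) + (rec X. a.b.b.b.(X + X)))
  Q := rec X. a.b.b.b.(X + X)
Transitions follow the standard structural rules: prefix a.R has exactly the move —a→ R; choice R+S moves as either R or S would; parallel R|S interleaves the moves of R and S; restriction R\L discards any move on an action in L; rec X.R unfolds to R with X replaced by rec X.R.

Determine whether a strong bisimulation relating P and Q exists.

YES

Reachable graph of P (5 states):
  u0 = a.b.b.b.((rec X. a.b.b.b.(X + X)) + (rec X. a.b.b.b.(X + X))) | —a→ u1
  u1 = b.b.b.((rec X. a.b.b.b.(X + X)) + (rec X. a.b.b.b.(X + X))) | —b→ u2
  u2 = b.b.((rec X. a.b.b.b.(X + X)) + (rec X. a.b.b.b.(X + X))) | —b→ u3
  u3 = b.((rec X. a.b.b.b.(X + X)) + (rec X. a.b.b.b.(X + X))) | —b→ u4
  u4 = (rec X. a.b.b.b.(X + X)) + (rec X. a.b.b.b.(X + X)) | —a→ u1
Reachable graph of Q (5 states):
  v0 = rec X. a.b.b.b.(X + X) | —a→ v1
  v1 = b.b.b.((rec X. a.b.b.b.(X + X)) + (rec X. a.b.b.b.(X + X))) | —b→ v2
  v2 = b.b.((rec X. a.b.b.b.(X + X)) + (rec X. a.b.b.b.(X + X))) | —b→ v3
  v3 = b.((rec X. a.b.b.b.(X + X)) + (rec X. a.b.b.b.(X + X))) | —b→ v4
  v4 = (rec X. a.b.b.b.(X + X)) + (rec X. a.b.b.b.(X + X)) | —a→ v1
Bisimilarity quotient blocks:
  B0 = {u0, u4, v0, v4}
  B1 = {u1, v1}
  B2 = {u2, v2}
  B3 = {u3, v3}
u0 ∈ B0, v0 ∈ B0 → same block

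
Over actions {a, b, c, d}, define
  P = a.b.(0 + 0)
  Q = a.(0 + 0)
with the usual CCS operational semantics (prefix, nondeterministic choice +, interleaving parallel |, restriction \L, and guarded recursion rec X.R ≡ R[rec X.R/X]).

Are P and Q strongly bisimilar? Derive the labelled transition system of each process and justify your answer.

LTS(P): 3 reachable states
  p0 = a.b.(0 + 0) :: =a=> p1
  p1 = b.(0 + 0) :: =b=> p2
  p2 = 0 + 0 :: stopped
LTS(Q): 2 reachable states
  q0 = a.(0 + 0) :: =a=> q1
  q1 = 0 + 0 :: stopped
Coarsest stable partition (strong bisimilarity classes):
  B0 = {p0}
  B1 = {p1}
  B2 = {p2, q1}
  B3 = {q0}
p0 ∈ B0, q0 ∈ B3 → different blocks

P ≁ Q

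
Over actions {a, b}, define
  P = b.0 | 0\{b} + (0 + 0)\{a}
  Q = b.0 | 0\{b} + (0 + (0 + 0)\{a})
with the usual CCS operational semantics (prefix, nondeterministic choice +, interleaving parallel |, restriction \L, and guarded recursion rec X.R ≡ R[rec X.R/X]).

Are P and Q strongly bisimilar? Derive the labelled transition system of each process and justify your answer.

LTS(P): 2 reachable states
  u0 = b.0 | 0\{b} + (0 + 0)\{a} → -b-> u1
  u1 = 0 | 0\{b} → deadlocked
LTS(Q): 2 reachable states
  v0 = b.0 | 0\{b} + (0 + (0 + 0)\{a}) → -b-> v1
  v1 = 0 | 0\{b} → deadlocked
Partition-refinement fixed point:
  B0 = {u0, v0}
  B1 = {u1, v1}
u0 ∈ B0, v0 ∈ B0 → same block

bisimilar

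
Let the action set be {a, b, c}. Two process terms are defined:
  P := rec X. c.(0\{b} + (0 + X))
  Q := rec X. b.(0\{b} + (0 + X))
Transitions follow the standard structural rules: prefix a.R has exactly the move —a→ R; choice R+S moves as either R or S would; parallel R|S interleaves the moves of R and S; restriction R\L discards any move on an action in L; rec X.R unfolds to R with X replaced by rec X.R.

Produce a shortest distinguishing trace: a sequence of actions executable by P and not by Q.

P's transition system — 2 states:
  m0 = rec X. c.(0\{b} + (0 + X)) → =c=> m1
  m1 = 0\{b} + (0 + (rec X. c.(0\{b} + (0 + X)))) → =c=> m1
Q's transition system — 2 states:
  n0 = rec X. b.(0\{b} + (0 + X)) → =b=> n1
  n1 = 0\{b} + (0 + (rec X. b.(0\{b} + (0 + X)))) → =b=> n1
Run σ = ⟨c⟩ on P: start {m0}
  step 1 (c): {m1}
  P completes σ.
Run σ = ⟨c⟩ on Q: start {n0}
  step 1 (c): ∅  — Q cannot continue

c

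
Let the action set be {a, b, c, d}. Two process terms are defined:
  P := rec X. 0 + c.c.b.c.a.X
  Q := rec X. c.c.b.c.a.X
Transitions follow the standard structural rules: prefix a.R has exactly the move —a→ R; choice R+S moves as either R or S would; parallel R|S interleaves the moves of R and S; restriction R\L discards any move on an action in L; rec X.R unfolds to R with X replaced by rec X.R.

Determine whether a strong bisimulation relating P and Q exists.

P ~ Q

Reachable graph of P (5 states):
  u0 = rec X. 0 + c.c.b.c.a.X :: =c=> u1
  u1 = c.b.c.a.(rec X. 0 + c.c.b.c.a.X) :: =c=> u2
  u2 = b.c.a.(rec X. 0 + c.c.b.c.a.X) :: =b=> u3
  u3 = c.a.(rec X. 0 + c.c.b.c.a.X) :: =c=> u4
  u4 = a.(rec X. 0 + c.c.b.c.a.X) :: =a=> u0
Reachable graph of Q (5 states):
  v0 = rec X. c.c.b.c.a.X :: =c=> v1
  v1 = c.b.c.a.(rec X. c.c.b.c.a.X) :: =c=> v2
  v2 = b.c.a.(rec X. c.c.b.c.a.X) :: =b=> v3
  v3 = c.a.(rec X. c.c.b.c.a.X) :: =c=> v4
  v4 = a.(rec X. c.c.b.c.a.X) :: =a=> v0
Coarsest stable partition (strong bisimilarity classes):
  B0 = {u0, v0}
  B1 = {u1, v1}
  B2 = {u2, v2}
  B3 = {u3, v3}
  B4 = {u4, v4}
u0 ∈ B0, v0 ∈ B0 → same block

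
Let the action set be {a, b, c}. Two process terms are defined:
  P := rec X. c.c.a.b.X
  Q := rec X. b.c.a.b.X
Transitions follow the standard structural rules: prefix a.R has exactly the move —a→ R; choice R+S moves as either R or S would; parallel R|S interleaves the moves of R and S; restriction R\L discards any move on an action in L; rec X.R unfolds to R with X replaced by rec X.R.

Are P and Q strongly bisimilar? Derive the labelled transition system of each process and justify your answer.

LTS(P): 4 reachable states
  p0 = rec X. c.c.a.b.X | -c-> p1
  p1 = c.a.b.(rec X. c.c.a.b.X) | -c-> p2
  p2 = a.b.(rec X. c.c.a.b.X) | -a-> p3
  p3 = b.(rec X. c.c.a.b.X) | -b-> p0
LTS(Q): 4 reachable states
  q0 = rec X. b.c.a.b.X | -b-> q1
  q1 = c.a.b.(rec X. b.c.a.b.X) | -c-> q2
  q2 = a.b.(rec X. b.c.a.b.X) | -a-> q3
  q3 = b.(rec X. b.c.a.b.X) | -b-> q0
Partition-refinement fixed point:
  B0 = {p0}
  B1 = {p1}
  B2 = {p2}
  B3 = {p3}
  B4 = {q0}
  B5 = {q1}
  B6 = {q2}
  B7 = {q3}
p0 ∈ B0, q0 ∈ B4 → different blocks

not bisimilar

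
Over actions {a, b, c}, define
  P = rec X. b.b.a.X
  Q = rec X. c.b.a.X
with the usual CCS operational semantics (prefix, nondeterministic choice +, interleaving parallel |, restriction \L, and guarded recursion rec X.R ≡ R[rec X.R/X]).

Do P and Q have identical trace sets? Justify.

NO — witness ⟨b⟩

LTS(P): 3 reachable states
  s0 = rec X. b.b.a.X → ··b··> s1
  s1 = b.a.(rec X. b.b.a.X) → ··b··> s2
  s2 = a.(rec X. b.b.a.X) → ··a··> s0
LTS(Q): 3 reachable states
  t0 = rec X. c.b.a.X → ··c··> t1
  t1 = b.a.(rec X. c.b.a.X) → ··b··> t2
  t2 = a.(rec X. c.b.a.X) → ··a··> t0
Run σ = ⟨b⟩ on P: start {s0}
  step 1 (b): {s1}
  — P admits the full trace.
Run σ = ⟨b⟩ on Q: start {t0}
  step 1 (b): ∅  — Q cannot continue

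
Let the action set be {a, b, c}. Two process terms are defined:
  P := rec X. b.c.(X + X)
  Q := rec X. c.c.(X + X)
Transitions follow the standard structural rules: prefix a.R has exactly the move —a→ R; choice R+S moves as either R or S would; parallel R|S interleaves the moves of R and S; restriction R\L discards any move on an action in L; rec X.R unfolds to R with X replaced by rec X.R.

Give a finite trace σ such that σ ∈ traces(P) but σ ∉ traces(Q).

LTS(P): 3 reachable states
  p0 = rec X. b.c.(X + X) has moves -b-> p1
  p1 = c.((rec X. b.c.(X + X)) + (rec X. b.c.(X + X))) has moves -c-> p2
  p2 = (rec X. b.c.(X + X)) + (rec X. b.c.(X + X)) has moves -b-> p1
LTS(Q): 3 reachable states
  q0 = rec X. c.c.(X + X) has moves -c-> q1
  q1 = c.((rec X. c.c.(X + X)) + (rec X. c.c.(X + X))) has moves -c-> q2
  q2 = (rec X. c.c.(X + X)) + (rec X. c.c.(X + X)) has moves -c-> q1
Executing b from P (initial set {p0}):
  step 1 (b): {p1}
  — P admits the full trace.
Executing b from Q (initial set {q0}):
  step 1 (b): no successor for Q

b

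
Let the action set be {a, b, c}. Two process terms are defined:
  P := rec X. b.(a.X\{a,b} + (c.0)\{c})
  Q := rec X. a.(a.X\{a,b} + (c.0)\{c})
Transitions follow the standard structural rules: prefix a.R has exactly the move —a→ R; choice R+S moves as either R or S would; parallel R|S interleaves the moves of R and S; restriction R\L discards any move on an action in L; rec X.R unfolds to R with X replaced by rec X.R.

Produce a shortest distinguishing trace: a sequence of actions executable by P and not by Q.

b

P's transition system — 3 states:
  p0 = rec X. b.(a.X\{a,b} + (c.0)\{c}) | -b-> p1
  p1 = a.(rec X. b.(a.X\{a,b} + (c.0)\{c}))\{a,b} + (c.0)\{c} | -a-> p2
  p2 = (rec X. b.(a.X\{a,b} + (c.0)\{c}))\{a,b} | (no moves)
Q's transition system — 3 states:
  q0 = rec X. a.(a.X\{a,b} + (c.0)\{c}) | -a-> q1
  q1 = a.(rec X. a.(a.X\{a,b} + (c.0)\{c}))\{a,b} + (c.0)\{c} | -a-> q2
  q2 = (rec X. a.(a.X\{a,b} + (c.0)\{c}))\{a,b} | (no moves)
Run σ = ⟨b⟩ on P: start {p0}
  after b @ step 1: {p1}
  ✓ P
Run σ = ⟨b⟩ on Q: start {q0}
  after b @ step 1: ∅  — Q cannot continue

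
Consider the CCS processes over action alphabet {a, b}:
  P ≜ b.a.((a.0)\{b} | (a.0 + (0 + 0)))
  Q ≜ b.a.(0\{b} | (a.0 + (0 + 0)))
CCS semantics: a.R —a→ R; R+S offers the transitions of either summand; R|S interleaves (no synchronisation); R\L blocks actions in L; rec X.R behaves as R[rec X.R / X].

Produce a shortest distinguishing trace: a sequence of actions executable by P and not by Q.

baaa

P's transition system — 6 states:
  m0 = b.a.((a.0)\{b} | (a.0 + (0 + 0))) :: =b=> m1
  m1 = a.((a.0)\{b} | (a.0 + (0 + 0))) :: =a=> m2
  m2 = (a.0)\{b} | (a.0 + (0 + 0)) :: =a=> m3, =a=> m4
  m3 = (a.0)\{b} | 0 :: =a=> m5
  m4 = 0\{b} | (a.0 + (0 + 0)) :: =a=> m5
  m5 = 0\{b} | 0 :: (no moves)
Q's transition system — 4 states:
  n0 = b.a.(0\{b} | (a.0 + (0 + 0))) :: =b=> n1
  n1 = a.(0\{b} | (a.0 + (0 + 0))) :: =a=> n2
  n2 = 0\{b} | (a.0 + (0 + 0)) :: =a=> n3
  n3 = 0\{b} | 0 :: (no moves)
Executing baaa from P (initial set {m0}):
  after b @ step 1: {m1}
  after a @ step 2: {m2}
  after a @ step 3: {m3, m4}
  after a @ step 4: {m5}
  — P admits the full trace.
Executing baaa from Q (initial set {n0}):
  after b @ step 1: {n1}
  after a @ step 2: {n2}
  after a @ step 3: {n3}
  after a @ step 4: ∅  — Q cannot continue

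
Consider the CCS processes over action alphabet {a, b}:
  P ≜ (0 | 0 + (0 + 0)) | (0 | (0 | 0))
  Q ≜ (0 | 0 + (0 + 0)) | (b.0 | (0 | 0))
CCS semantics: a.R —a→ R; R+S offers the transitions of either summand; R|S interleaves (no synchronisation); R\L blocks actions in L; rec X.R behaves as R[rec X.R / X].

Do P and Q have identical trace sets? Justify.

traces(P) ≠ traces(Q) — witness ⟨b⟩

Reachable graph of P (1 states):
  p0 = (0 | 0 + (0 + 0)) | (0 | (0 | 0)) | (no moves)
Reachable graph of Q (2 states):
  q0 = (0 | 0 + (0 + 0)) | (b.0 | (0 | 0)) | ··b··> q1
  q1 = (0 | 0 + (0 + 0)) | (0 | (0 | 0)) | (no moves)
Trace ⟨b⟩ through Q, begin at {q0}:
  [1] b ⇒ {q1}
  — Q admits the full trace.
Trace ⟨b⟩ through P, begin at {p0}:
  [1] b ⇒ ∅ (P stuck)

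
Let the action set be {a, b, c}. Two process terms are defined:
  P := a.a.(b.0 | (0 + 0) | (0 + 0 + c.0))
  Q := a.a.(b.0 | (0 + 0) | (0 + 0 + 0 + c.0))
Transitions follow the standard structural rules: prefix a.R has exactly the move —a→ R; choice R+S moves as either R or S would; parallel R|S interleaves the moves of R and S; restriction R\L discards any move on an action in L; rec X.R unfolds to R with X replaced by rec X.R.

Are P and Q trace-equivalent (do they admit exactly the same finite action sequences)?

traces(P) = traces(Q)

Reachable graph of P (6 states):
  u0 = a.a.(b.0 | (0 + 0) | (0 + 0 + c.0)) → =a=> u1
  u1 = a.(b.0 | (0 + 0) | (0 + 0 + c.0)) → =a=> u2
  u2 = b.0 | (0 + 0) | (0 + 0 + c.0) → =b=> u3, =c=> u4
  u3 = 0 | (0 + 0) | (0 + 0 + c.0) → =c=> u5
  u4 = b.0 | (0 + 0) | 0 → =b=> u5
  u5 = 0 | (0 + 0) | 0 → deadlocked
Reachable graph of Q (6 states):
  v0 = a.a.(b.0 | (0 + 0) | (0 + 0 + 0 + c.0)) → =a=> v1
  v1 = a.(b.0 | (0 + 0) | (0 + 0 + 0 + c.0)) → =a=> v2
  v2 = b.0 | (0 + 0) | (0 + 0 + 0 + c.0) → =b=> v3, =c=> v4
  v3 = 0 | (0 + 0) | (0 + 0 + 0 + c.0) → =c=> v5
  v4 = b.0 | (0 + 0) | 0 → =b=> v5
  v5 = 0 | (0 + 0) | 0 → deadlocked
Bisimilarity quotient blocks:
  B0 = {u0, v0}
  B1 = {u1, v1}
  B2 = {u2, v2}
  B3 = {u4, v4}
  B4 = {u5, v5}
  B5 = {u3, v3}
u0 ∈ B0, v0 ∈ B0 → same block
Bisimilar ⇒ trace-equivalent.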